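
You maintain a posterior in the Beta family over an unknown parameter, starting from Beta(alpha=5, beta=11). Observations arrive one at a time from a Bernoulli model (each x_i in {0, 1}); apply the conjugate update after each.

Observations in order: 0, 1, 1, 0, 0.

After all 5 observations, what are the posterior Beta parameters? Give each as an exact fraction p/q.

alpha=7, beta=14

obs 1: x=0 → posterior Beta(5, 12)
obs 2: x=1 → posterior Beta(6, 12)
obs 3: x=1 → posterior Beta(7, 12)
obs 4: x=0 → posterior Beta(7, 13)
obs 5: x=0 → posterior Beta(7, 14)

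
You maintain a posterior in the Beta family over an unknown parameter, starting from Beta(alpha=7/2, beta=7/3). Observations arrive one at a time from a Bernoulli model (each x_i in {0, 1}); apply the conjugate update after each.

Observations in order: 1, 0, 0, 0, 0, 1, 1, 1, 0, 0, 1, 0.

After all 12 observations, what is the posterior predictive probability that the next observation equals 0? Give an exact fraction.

obs 1: x=1 → posterior Beta(9/2, 7/3)
obs 2: x=0 → posterior Beta(9/2, 10/3)
obs 3: x=0 → posterior Beta(9/2, 13/3)
obs 4: x=0 → posterior Beta(9/2, 16/3)
obs 5: x=0 → posterior Beta(9/2, 19/3)
obs 6: x=1 → posterior Beta(11/2, 19/3)
obs 7: x=1 → posterior Beta(13/2, 19/3)
obs 8: x=1 → posterior Beta(15/2, 19/3)
obs 9: x=0 → posterior Beta(15/2, 22/3)
obs 10: x=0 → posterior Beta(15/2, 25/3)
obs 11: x=1 → posterior Beta(17/2, 25/3)
obs 12: x=0 → posterior Beta(17/2, 28/3)

56/107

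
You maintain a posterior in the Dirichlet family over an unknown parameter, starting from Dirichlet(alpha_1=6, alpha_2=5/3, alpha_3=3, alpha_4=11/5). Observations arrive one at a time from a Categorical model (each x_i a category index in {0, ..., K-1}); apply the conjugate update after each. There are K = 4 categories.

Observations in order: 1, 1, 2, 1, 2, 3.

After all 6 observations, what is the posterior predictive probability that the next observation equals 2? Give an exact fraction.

obs 1: x=1 → posterior Dirichlet(6, 8/3, 3, 11/5)
obs 2: x=1 → posterior Dirichlet(6, 11/3, 3, 11/5)
obs 3: x=2 → posterior Dirichlet(6, 11/3, 4, 11/5)
obs 4: x=1 → posterior Dirichlet(6, 14/3, 4, 11/5)
obs 5: x=2 → posterior Dirichlet(6, 14/3, 5, 11/5)
obs 6: x=3 → posterior Dirichlet(6, 14/3, 5, 16/5)

75/283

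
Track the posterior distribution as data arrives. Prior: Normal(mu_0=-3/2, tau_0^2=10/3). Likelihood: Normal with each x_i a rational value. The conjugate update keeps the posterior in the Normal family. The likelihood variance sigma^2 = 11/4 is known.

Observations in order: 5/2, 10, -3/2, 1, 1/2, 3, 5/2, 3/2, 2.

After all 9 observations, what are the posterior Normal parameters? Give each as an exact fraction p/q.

mu_0=1621/786, tau_0^2=110/393

obs 1: x=5/2 → posterior Normal(101/146, 110/73)
obs 2: x=10 → posterior Normal(901/226, 110/113)
obs 3: x=-3/2 → posterior Normal(781/306, 110/153)
obs 4: x=1 → posterior Normal(861/386, 110/193)
obs 5: x=1/2 → posterior Normal(901/466, 110/233)
obs 6: x=3 → posterior Normal(163/78, 110/273)
obs 7: x=5/2 → posterior Normal(1341/626, 110/313)
obs 8: x=3/2 → posterior Normal(1461/706, 110/353)
obs 9: x=2 → posterior Normal(1621/786, 110/393)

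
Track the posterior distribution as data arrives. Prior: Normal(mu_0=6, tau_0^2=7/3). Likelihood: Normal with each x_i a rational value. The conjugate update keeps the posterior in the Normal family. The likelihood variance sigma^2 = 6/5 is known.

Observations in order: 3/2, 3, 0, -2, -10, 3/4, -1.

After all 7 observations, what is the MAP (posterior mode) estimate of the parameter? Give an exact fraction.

-653/1052

obs 1: x=3/2 → posterior Normal(321/106, 42/53)
obs 2: x=3 → posterior Normal(531/176, 21/44)
obs 3: x=0 → posterior Normal(177/82, 14/41)
obs 4: x=-2 → posterior Normal(391/316, 21/79)
obs 5: x=-10 → posterior Normal(-309/386, 42/193)
obs 6: x=3/4 → posterior Normal(-9/16, 7/38)
obs 7: x=-1 → posterior Normal(-653/1052, 42/263)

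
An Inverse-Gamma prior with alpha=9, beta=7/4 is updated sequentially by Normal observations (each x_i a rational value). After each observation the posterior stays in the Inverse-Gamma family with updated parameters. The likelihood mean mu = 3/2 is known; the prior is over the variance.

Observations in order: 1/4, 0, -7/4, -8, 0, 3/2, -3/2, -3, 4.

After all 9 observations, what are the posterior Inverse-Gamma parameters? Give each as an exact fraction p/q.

alpha=27/2, beta=1167/16

obs 1: x=1/4 → posterior Inverse-Gamma(19/2, 81/32)
obs 2: x=0 → posterior Inverse-Gamma(10, 117/32)
obs 3: x=-7/4 → posterior Inverse-Gamma(21/2, 143/16)
obs 4: x=-8 → posterior Inverse-Gamma(11, 865/16)
obs 5: x=0 → posterior Inverse-Gamma(23/2, 883/16)
obs 6: x=3/2 → posterior Inverse-Gamma(12, 883/16)
obs 7: x=-3/2 → posterior Inverse-Gamma(25/2, 955/16)
obs 8: x=-3 → posterior Inverse-Gamma(13, 1117/16)
obs 9: x=4 → posterior Inverse-Gamma(27/2, 1167/16)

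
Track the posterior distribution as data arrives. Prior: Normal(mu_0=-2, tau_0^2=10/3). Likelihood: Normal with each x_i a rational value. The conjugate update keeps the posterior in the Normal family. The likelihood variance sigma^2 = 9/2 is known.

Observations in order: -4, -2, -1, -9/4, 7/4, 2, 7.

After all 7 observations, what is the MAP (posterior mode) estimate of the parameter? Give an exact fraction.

obs 1: x=-4 → posterior Normal(-134/47, 90/47)
obs 2: x=-2 → posterior Normal(-174/67, 90/67)
obs 3: x=-1 → posterior Normal(-194/87, 30/29)
obs 4: x=-9/4 → posterior Normal(-239/107, 90/107)
obs 5: x=7/4 → posterior Normal(-204/127, 90/127)
obs 6: x=2 → posterior Normal(-164/147, 30/49)
obs 7: x=7 → posterior Normal(-24/167, 90/167)

-24/167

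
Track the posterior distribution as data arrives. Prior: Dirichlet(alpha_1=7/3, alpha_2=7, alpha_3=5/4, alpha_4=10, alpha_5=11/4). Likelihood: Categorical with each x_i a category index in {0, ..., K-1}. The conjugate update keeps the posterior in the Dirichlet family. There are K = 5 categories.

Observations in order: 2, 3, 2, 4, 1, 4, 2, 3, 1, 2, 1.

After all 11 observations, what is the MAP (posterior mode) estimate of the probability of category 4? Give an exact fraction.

obs 1: x=2 → posterior Dirichlet(7/3, 7, 9/4, 10, 11/4)
obs 2: x=3 → posterior Dirichlet(7/3, 7, 9/4, 11, 11/4)
obs 3: x=2 → posterior Dirichlet(7/3, 7, 13/4, 11, 11/4)
obs 4: x=4 → posterior Dirichlet(7/3, 7, 13/4, 11, 15/4)
obs 5: x=1 → posterior Dirichlet(7/3, 8, 13/4, 11, 15/4)
obs 6: x=4 → posterior Dirichlet(7/3, 8, 13/4, 11, 19/4)
obs 7: x=2 → posterior Dirichlet(7/3, 8, 17/4, 11, 19/4)
obs 8: x=3 → posterior Dirichlet(7/3, 8, 17/4, 12, 19/4)
obs 9: x=1 → posterior Dirichlet(7/3, 9, 17/4, 12, 19/4)
obs 10: x=2 → posterior Dirichlet(7/3, 9, 21/4, 12, 19/4)
obs 11: x=1 → posterior Dirichlet(7/3, 10, 21/4, 12, 19/4)

45/352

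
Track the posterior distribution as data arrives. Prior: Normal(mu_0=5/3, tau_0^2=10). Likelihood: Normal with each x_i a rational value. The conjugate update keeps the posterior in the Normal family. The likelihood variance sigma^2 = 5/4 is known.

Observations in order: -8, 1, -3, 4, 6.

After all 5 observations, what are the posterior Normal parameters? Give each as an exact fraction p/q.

mu_0=5/123, tau_0^2=10/41

obs 1: x=-8 → posterior Normal(-187/27, 10/9)
obs 2: x=1 → posterior Normal(-163/51, 10/17)
obs 3: x=-3 → posterior Normal(-47/15, 2/5)
obs 4: x=4 → posterior Normal(-139/99, 10/33)
obs 5: x=6 → posterior Normal(5/123, 10/41)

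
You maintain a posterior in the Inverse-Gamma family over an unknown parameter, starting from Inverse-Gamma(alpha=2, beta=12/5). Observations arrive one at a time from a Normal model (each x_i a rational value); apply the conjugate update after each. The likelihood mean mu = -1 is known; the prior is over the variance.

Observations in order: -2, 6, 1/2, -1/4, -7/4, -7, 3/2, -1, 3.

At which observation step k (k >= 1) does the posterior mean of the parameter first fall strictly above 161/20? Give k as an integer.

k = 2

obs 1: x=-2 → posterior Inverse-Gamma(5/2, 29/10)
obs 2: x=6 → posterior Inverse-Gamma(3, 137/5)
obs 3: x=1/2 → posterior Inverse-Gamma(7/2, 1141/40)
obs 4: x=-1/4 → posterior Inverse-Gamma(4, 4609/160)
obs 5: x=-7/4 → posterior Inverse-Gamma(9/2, 2327/80)
obs 6: x=-7 → posterior Inverse-Gamma(5, 3767/80)
obs 7: x=3/2 → posterior Inverse-Gamma(11/2, 4017/80)
obs 8: x=-1 → posterior Inverse-Gamma(6, 4017/80)
obs 9: x=3 → posterior Inverse-Gamma(13/2, 4657/80)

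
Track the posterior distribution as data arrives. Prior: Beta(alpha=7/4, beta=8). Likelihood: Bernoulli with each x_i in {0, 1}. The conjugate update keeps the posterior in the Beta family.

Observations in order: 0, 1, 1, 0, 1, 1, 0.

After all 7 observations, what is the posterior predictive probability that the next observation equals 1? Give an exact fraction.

obs 1: x=0 → posterior Beta(7/4, 9)
obs 2: x=1 → posterior Beta(11/4, 9)
obs 3: x=1 → posterior Beta(15/4, 9)
obs 4: x=0 → posterior Beta(15/4, 10)
obs 5: x=1 → posterior Beta(19/4, 10)
obs 6: x=1 → posterior Beta(23/4, 10)
obs 7: x=0 → posterior Beta(23/4, 11)

23/67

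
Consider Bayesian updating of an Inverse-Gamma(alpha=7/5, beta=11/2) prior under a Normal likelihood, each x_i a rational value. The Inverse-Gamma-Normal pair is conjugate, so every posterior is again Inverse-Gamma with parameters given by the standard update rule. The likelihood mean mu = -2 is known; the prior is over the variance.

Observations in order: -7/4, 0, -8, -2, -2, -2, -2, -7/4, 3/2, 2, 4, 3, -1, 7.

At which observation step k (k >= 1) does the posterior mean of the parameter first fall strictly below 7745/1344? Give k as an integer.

k = 2

obs 1: x=-7/4 → posterior Inverse-Gamma(19/10, 177/32)
obs 2: x=0 → posterior Inverse-Gamma(12/5, 241/32)
obs 3: x=-8 → posterior Inverse-Gamma(29/10, 817/32)
obs 4: x=-2 → posterior Inverse-Gamma(17/5, 817/32)
obs 5: x=-2 → posterior Inverse-Gamma(39/10, 817/32)
obs 6: x=-2 → posterior Inverse-Gamma(22/5, 817/32)
obs 7: x=-2 → posterior Inverse-Gamma(49/10, 817/32)
obs 8: x=-7/4 → posterior Inverse-Gamma(27/5, 409/16)
obs 9: x=3/2 → posterior Inverse-Gamma(59/10, 507/16)
obs 10: x=2 → posterior Inverse-Gamma(32/5, 635/16)
obs 11: x=4 → posterior Inverse-Gamma(69/10, 923/16)
obs 12: x=3 → posterior Inverse-Gamma(37/5, 1123/16)
obs 13: x=-1 → posterior Inverse-Gamma(79/10, 1131/16)
obs 14: x=7 → posterior Inverse-Gamma(42/5, 1779/16)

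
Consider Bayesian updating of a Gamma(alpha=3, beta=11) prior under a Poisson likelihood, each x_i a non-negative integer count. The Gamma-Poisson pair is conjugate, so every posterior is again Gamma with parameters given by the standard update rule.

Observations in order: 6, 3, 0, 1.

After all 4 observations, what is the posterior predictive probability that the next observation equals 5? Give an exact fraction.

3010763770751953125/1180591620717411303424

obs 1: x=6 → posterior Gamma(9, 12)
obs 2: x=3 → posterior Gamma(12, 13)
obs 3: x=0 → posterior Gamma(12, 14)
obs 4: x=1 → posterior Gamma(13, 15)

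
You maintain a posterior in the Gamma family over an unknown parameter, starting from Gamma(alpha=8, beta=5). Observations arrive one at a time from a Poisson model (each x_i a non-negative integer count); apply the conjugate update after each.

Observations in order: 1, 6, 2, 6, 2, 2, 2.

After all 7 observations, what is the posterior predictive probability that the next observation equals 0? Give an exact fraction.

19781359483314150527412524285952/201538126434611150798503956371773

obs 1: x=1 → posterior Gamma(9, 6)
obs 2: x=6 → posterior Gamma(15, 7)
obs 3: x=2 → posterior Gamma(17, 8)
obs 4: x=6 → posterior Gamma(23, 9)
obs 5: x=2 → posterior Gamma(25, 10)
obs 6: x=2 → posterior Gamma(27, 11)
obs 7: x=2 → posterior Gamma(29, 12)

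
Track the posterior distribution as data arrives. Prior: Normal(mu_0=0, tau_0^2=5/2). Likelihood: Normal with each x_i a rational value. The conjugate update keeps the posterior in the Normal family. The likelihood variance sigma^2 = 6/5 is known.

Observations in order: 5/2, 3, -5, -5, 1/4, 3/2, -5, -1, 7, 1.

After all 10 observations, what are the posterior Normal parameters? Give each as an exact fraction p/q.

mu_0=-75/1048, tau_0^2=15/131

obs 1: x=5/2 → posterior Normal(125/74, 30/37)
obs 2: x=3 → posterior Normal(275/124, 15/31)
obs 3: x=-5 → posterior Normal(25/174, 10/29)
obs 4: x=-5 → posterior Normal(-225/224, 15/56)
obs 5: x=1/4 → posterior Normal(-425/548, 30/137)
obs 6: x=3/2 → posterior Normal(-275/648, 5/27)
obs 7: x=-5 → posterior Normal(-775/748, 30/187)
obs 8: x=-1 → posterior Normal(-875/848, 15/106)
obs 9: x=7 → posterior Normal(-175/948, 10/79)
obs 10: x=1 → posterior Normal(-75/1048, 15/131)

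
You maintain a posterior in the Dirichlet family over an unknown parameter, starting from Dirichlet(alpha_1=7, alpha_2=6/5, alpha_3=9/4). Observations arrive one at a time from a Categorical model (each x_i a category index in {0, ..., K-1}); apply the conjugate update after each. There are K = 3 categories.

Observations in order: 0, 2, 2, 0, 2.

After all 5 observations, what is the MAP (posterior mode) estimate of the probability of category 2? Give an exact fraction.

85/249

obs 1: x=0 → posterior Dirichlet(8, 6/5, 9/4)
obs 2: x=2 → posterior Dirichlet(8, 6/5, 13/4)
obs 3: x=2 → posterior Dirichlet(8, 6/5, 17/4)
obs 4: x=0 → posterior Dirichlet(9, 6/5, 17/4)
obs 5: x=2 → posterior Dirichlet(9, 6/5, 21/4)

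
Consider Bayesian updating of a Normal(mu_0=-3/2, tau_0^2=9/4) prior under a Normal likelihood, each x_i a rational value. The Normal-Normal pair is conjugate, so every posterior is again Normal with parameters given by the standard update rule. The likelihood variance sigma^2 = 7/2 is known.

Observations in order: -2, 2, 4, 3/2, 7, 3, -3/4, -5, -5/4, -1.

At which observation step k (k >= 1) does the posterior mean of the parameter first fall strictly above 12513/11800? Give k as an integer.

k = 5

obs 1: x=-2 → posterior Normal(-39/23, 63/46)
obs 2: x=2 → posterior Normal(-21/32, 63/64)
obs 3: x=4 → posterior Normal(15/41, 63/82)
obs 4: x=3/2 → posterior Normal(57/100, 63/100)
obs 5: x=7 → posterior Normal(183/118, 63/118)
obs 6: x=3 → posterior Normal(237/136, 63/136)
obs 7: x=-3/4 → posterior Normal(447/308, 9/22)
obs 8: x=-5 → posterior Normal(267/344, 63/172)
obs 9: x=-5/4 → posterior Normal(111/190, 63/190)
obs 10: x=-1 → posterior Normal(93/208, 63/208)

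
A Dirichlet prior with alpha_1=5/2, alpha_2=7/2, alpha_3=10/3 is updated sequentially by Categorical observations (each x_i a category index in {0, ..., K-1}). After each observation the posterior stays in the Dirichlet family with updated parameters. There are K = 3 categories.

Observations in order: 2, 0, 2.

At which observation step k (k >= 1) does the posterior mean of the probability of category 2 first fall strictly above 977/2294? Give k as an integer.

k = 3

obs 1: x=2 → posterior Dirichlet(5/2, 7/2, 13/3)
obs 2: x=0 → posterior Dirichlet(7/2, 7/2, 13/3)
obs 3: x=2 → posterior Dirichlet(7/2, 7/2, 16/3)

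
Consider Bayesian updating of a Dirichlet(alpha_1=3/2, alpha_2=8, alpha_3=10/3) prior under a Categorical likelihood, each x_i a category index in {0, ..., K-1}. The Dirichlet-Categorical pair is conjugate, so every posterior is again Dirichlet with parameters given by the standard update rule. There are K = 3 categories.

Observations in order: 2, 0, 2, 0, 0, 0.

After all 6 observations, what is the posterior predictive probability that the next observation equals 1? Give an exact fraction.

48/113

obs 1: x=2 → posterior Dirichlet(3/2, 8, 13/3)
obs 2: x=0 → posterior Dirichlet(5/2, 8, 13/3)
obs 3: x=2 → posterior Dirichlet(5/2, 8, 16/3)
obs 4: x=0 → posterior Dirichlet(7/2, 8, 16/3)
obs 5: x=0 → posterior Dirichlet(9/2, 8, 16/3)
obs 6: x=0 → posterior Dirichlet(11/2, 8, 16/3)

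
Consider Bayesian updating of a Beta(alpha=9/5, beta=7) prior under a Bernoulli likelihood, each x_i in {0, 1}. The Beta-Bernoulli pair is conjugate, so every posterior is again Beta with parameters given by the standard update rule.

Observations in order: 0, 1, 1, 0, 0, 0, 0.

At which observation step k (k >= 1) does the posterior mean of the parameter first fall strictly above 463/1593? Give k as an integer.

obs 1: x=0 → posterior Beta(9/5, 8)
obs 2: x=1 → posterior Beta(14/5, 8)
obs 3: x=1 → posterior Beta(19/5, 8)
obs 4: x=0 → posterior Beta(19/5, 9)
obs 5: x=0 → posterior Beta(19/5, 10)
obs 6: x=0 → posterior Beta(19/5, 11)
obs 7: x=0 → posterior Beta(19/5, 12)

k = 3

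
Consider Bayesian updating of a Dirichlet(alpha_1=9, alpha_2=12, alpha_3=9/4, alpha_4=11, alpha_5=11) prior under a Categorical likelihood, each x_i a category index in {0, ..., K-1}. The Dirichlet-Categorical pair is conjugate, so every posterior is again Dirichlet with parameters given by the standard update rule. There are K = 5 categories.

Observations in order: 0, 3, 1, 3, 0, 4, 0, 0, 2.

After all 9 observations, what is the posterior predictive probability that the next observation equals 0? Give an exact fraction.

obs 1: x=0 → posterior Dirichlet(10, 12, 9/4, 11, 11)
obs 2: x=3 → posterior Dirichlet(10, 12, 9/4, 12, 11)
obs 3: x=1 → posterior Dirichlet(10, 13, 9/4, 12, 11)
obs 4: x=3 → posterior Dirichlet(10, 13, 9/4, 13, 11)
obs 5: x=0 → posterior Dirichlet(11, 13, 9/4, 13, 11)
obs 6: x=4 → posterior Dirichlet(11, 13, 9/4, 13, 12)
obs 7: x=0 → posterior Dirichlet(12, 13, 9/4, 13, 12)
obs 8: x=0 → posterior Dirichlet(13, 13, 9/4, 13, 12)
obs 9: x=2 → posterior Dirichlet(13, 13, 13/4, 13, 12)

52/217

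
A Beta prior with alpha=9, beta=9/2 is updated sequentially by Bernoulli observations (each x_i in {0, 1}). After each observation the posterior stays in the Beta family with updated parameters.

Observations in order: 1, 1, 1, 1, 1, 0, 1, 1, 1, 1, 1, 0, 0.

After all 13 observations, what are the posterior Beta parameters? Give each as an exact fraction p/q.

obs 1: x=1 → posterior Beta(10, 9/2)
obs 2: x=1 → posterior Beta(11, 9/2)
obs 3: x=1 → posterior Beta(12, 9/2)
obs 4: x=1 → posterior Beta(13, 9/2)
obs 5: x=1 → posterior Beta(14, 9/2)
obs 6: x=0 → posterior Beta(14, 11/2)
obs 7: x=1 → posterior Beta(15, 11/2)
obs 8: x=1 → posterior Beta(16, 11/2)
obs 9: x=1 → posterior Beta(17, 11/2)
obs 10: x=1 → posterior Beta(18, 11/2)
obs 11: x=1 → posterior Beta(19, 11/2)
obs 12: x=0 → posterior Beta(19, 13/2)
obs 13: x=0 → posterior Beta(19, 15/2)

alpha=19, beta=15/2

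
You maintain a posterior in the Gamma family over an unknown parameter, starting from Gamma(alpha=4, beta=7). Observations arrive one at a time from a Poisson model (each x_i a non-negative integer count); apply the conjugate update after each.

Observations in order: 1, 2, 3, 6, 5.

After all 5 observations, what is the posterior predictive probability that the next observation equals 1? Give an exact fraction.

obs 1: x=1 → posterior Gamma(5, 8)
obs 2: x=2 → posterior Gamma(7, 9)
obs 3: x=3 → posterior Gamma(10, 10)
obs 4: x=6 → posterior Gamma(16, 11)
obs 5: x=5 → posterior Gamma(21, 12)

966107518096763730788352/3211838877954855105157369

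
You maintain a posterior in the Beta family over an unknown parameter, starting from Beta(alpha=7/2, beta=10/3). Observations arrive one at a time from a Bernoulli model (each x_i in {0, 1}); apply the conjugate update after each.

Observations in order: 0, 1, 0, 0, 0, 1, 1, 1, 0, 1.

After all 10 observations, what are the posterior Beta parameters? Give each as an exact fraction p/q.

obs 1: x=0 → posterior Beta(7/2, 13/3)
obs 2: x=1 → posterior Beta(9/2, 13/3)
obs 3: x=0 → posterior Beta(9/2, 16/3)
obs 4: x=0 → posterior Beta(9/2, 19/3)
obs 5: x=0 → posterior Beta(9/2, 22/3)
obs 6: x=1 → posterior Beta(11/2, 22/3)
obs 7: x=1 → posterior Beta(13/2, 22/3)
obs 8: x=1 → posterior Beta(15/2, 22/3)
obs 9: x=0 → posterior Beta(15/2, 25/3)
obs 10: x=1 → posterior Beta(17/2, 25/3)

alpha=17/2, beta=25/3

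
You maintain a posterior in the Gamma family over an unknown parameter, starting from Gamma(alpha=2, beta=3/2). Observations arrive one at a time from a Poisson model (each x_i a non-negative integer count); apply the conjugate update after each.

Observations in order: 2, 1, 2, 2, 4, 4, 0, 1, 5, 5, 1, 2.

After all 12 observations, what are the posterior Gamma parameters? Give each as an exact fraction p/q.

alpha=31, beta=27/2

obs 1: x=2 → posterior Gamma(4, 5/2)
obs 2: x=1 → posterior Gamma(5, 7/2)
obs 3: x=2 → posterior Gamma(7, 9/2)
obs 4: x=2 → posterior Gamma(9, 11/2)
obs 5: x=4 → posterior Gamma(13, 13/2)
obs 6: x=4 → posterior Gamma(17, 15/2)
obs 7: x=0 → posterior Gamma(17, 17/2)
obs 8: x=1 → posterior Gamma(18, 19/2)
obs 9: x=5 → posterior Gamma(23, 21/2)
obs 10: x=5 → posterior Gamma(28, 23/2)
obs 11: x=1 → posterior Gamma(29, 25/2)
obs 12: x=2 → posterior Gamma(31, 27/2)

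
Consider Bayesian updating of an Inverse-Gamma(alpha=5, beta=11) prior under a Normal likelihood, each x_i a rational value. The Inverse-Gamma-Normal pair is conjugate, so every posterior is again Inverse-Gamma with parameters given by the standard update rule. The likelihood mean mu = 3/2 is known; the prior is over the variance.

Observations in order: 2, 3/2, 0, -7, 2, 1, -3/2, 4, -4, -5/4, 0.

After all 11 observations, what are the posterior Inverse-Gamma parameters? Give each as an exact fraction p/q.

alpha=21/2, beta=2441/32

obs 1: x=2 → posterior Inverse-Gamma(11/2, 89/8)
obs 2: x=3/2 → posterior Inverse-Gamma(6, 89/8)
obs 3: x=0 → posterior Inverse-Gamma(13/2, 49/4)
obs 4: x=-7 → posterior Inverse-Gamma(7, 387/8)
obs 5: x=2 → posterior Inverse-Gamma(15/2, 97/2)
obs 6: x=1 → posterior Inverse-Gamma(8, 389/8)
obs 7: x=-3/2 → posterior Inverse-Gamma(17/2, 425/8)
obs 8: x=4 → posterior Inverse-Gamma(9, 225/4)
obs 9: x=-4 → posterior Inverse-Gamma(19/2, 571/8)
obs 10: x=-5/4 → posterior Inverse-Gamma(10, 2405/32)
obs 11: x=0 → posterior Inverse-Gamma(21/2, 2441/32)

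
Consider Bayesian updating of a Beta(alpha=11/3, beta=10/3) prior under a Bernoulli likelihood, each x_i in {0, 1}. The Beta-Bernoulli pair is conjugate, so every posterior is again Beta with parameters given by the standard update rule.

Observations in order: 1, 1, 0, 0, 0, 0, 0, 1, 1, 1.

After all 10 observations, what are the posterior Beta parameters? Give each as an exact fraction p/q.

obs 1: x=1 → posterior Beta(14/3, 10/3)
obs 2: x=1 → posterior Beta(17/3, 10/3)
obs 3: x=0 → posterior Beta(17/3, 13/3)
obs 4: x=0 → posterior Beta(17/3, 16/3)
obs 5: x=0 → posterior Beta(17/3, 19/3)
obs 6: x=0 → posterior Beta(17/3, 22/3)
obs 7: x=0 → posterior Beta(17/3, 25/3)
obs 8: x=1 → posterior Beta(20/3, 25/3)
obs 9: x=1 → posterior Beta(23/3, 25/3)
obs 10: x=1 → posterior Beta(26/3, 25/3)

alpha=26/3, beta=25/3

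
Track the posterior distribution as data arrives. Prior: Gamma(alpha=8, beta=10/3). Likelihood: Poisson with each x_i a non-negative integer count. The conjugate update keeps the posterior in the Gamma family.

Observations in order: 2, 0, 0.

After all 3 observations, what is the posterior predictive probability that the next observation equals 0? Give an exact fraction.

obs 1: x=2 → posterior Gamma(10, 13/3)
obs 2: x=0 → posterior Gamma(10, 16/3)
obs 3: x=0 → posterior Gamma(10, 19/3)

6131066257801/26559922791424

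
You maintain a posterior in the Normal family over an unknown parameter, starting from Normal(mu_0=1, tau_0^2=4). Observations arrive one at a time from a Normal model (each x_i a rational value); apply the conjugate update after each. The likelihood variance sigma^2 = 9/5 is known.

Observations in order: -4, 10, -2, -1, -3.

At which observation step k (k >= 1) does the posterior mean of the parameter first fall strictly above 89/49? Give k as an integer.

obs 1: x=-4 → posterior Normal(-71/29, 36/29)
obs 2: x=10 → posterior Normal(129/49, 36/49)
obs 3: x=-2 → posterior Normal(89/69, 12/23)
obs 4: x=-1 → posterior Normal(69/89, 36/89)
obs 5: x=-3 → posterior Normal(9/109, 36/109)

k = 2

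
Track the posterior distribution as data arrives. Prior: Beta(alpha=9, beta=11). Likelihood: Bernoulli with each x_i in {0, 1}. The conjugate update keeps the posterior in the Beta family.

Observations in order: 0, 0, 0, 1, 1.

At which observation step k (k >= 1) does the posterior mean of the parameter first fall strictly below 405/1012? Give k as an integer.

obs 1: x=0 → posterior Beta(9, 12)
obs 2: x=0 → posterior Beta(9, 13)
obs 3: x=0 → posterior Beta(9, 14)
obs 4: x=1 → posterior Beta(10, 14)
obs 5: x=1 → posterior Beta(11, 14)

k = 3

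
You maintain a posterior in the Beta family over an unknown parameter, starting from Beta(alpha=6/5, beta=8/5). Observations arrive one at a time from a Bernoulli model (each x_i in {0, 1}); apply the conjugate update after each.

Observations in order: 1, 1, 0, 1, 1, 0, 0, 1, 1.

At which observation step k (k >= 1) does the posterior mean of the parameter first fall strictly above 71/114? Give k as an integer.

k = 2

obs 1: x=1 → posterior Beta(11/5, 8/5)
obs 2: x=1 → posterior Beta(16/5, 8/5)
obs 3: x=0 → posterior Beta(16/5, 13/5)
obs 4: x=1 → posterior Beta(21/5, 13/5)
obs 5: x=1 → posterior Beta(26/5, 13/5)
obs 6: x=0 → posterior Beta(26/5, 18/5)
obs 7: x=0 → posterior Beta(26/5, 23/5)
obs 8: x=1 → posterior Beta(31/5, 23/5)
obs 9: x=1 → posterior Beta(36/5, 23/5)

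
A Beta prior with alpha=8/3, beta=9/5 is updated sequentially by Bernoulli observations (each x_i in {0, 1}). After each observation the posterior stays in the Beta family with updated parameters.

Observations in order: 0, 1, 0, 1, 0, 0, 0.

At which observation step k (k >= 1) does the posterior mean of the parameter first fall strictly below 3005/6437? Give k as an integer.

k = 6

obs 1: x=0 → posterior Beta(8/3, 14/5)
obs 2: x=1 → posterior Beta(11/3, 14/5)
obs 3: x=0 → posterior Beta(11/3, 19/5)
obs 4: x=1 → posterior Beta(14/3, 19/5)
obs 5: x=0 → posterior Beta(14/3, 24/5)
obs 6: x=0 → posterior Beta(14/3, 29/5)
obs 7: x=0 → posterior Beta(14/3, 34/5)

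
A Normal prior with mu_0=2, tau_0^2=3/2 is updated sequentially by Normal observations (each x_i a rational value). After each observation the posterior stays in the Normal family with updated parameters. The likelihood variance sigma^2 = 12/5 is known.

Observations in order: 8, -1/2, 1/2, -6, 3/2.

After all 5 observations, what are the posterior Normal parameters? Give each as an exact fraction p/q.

mu_0=67/66, tau_0^2=4/11

obs 1: x=8 → posterior Normal(56/13, 12/13)
obs 2: x=-1/2 → posterior Normal(107/36, 2/3)
obs 3: x=1/2 → posterior Normal(56/23, 12/23)
obs 4: x=-6 → posterior Normal(13/14, 3/7)
obs 5: x=3/2 → posterior Normal(67/66, 4/11)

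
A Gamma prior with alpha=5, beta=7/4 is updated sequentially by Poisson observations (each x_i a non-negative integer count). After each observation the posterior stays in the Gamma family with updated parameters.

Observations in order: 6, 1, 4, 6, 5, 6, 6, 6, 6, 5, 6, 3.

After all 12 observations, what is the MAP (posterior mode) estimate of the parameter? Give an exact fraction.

256/55

obs 1: x=6 → posterior Gamma(11, 11/4)
obs 2: x=1 → posterior Gamma(12, 15/4)
obs 3: x=4 → posterior Gamma(16, 19/4)
obs 4: x=6 → posterior Gamma(22, 23/4)
obs 5: x=5 → posterior Gamma(27, 27/4)
obs 6: x=6 → posterior Gamma(33, 31/4)
obs 7: x=6 → posterior Gamma(39, 35/4)
obs 8: x=6 → posterior Gamma(45, 39/4)
obs 9: x=6 → posterior Gamma(51, 43/4)
obs 10: x=5 → posterior Gamma(56, 47/4)
obs 11: x=6 → posterior Gamma(62, 51/4)
obs 12: x=3 → posterior Gamma(65, 55/4)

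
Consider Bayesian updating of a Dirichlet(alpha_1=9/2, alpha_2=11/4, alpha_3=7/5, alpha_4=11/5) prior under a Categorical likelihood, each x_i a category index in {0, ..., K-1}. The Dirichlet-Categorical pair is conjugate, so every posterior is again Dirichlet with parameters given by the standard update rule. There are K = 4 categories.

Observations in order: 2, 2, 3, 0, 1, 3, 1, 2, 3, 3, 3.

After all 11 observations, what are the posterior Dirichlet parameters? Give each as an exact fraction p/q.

alpha_1=11/2, alpha_2=19/4, alpha_3=22/5, alpha_4=36/5

obs 1: x=2 → posterior Dirichlet(9/2, 11/4, 12/5, 11/5)
obs 2: x=2 → posterior Dirichlet(9/2, 11/4, 17/5, 11/5)
obs 3: x=3 → posterior Dirichlet(9/2, 11/4, 17/5, 16/5)
obs 4: x=0 → posterior Dirichlet(11/2, 11/4, 17/5, 16/5)
obs 5: x=1 → posterior Dirichlet(11/2, 15/4, 17/5, 16/5)
obs 6: x=3 → posterior Dirichlet(11/2, 15/4, 17/5, 21/5)
obs 7: x=1 → posterior Dirichlet(11/2, 19/4, 17/5, 21/5)
obs 8: x=2 → posterior Dirichlet(11/2, 19/4, 22/5, 21/5)
obs 9: x=3 → posterior Dirichlet(11/2, 19/4, 22/5, 26/5)
obs 10: x=3 → posterior Dirichlet(11/2, 19/4, 22/5, 31/5)
obs 11: x=3 → posterior Dirichlet(11/2, 19/4, 22/5, 36/5)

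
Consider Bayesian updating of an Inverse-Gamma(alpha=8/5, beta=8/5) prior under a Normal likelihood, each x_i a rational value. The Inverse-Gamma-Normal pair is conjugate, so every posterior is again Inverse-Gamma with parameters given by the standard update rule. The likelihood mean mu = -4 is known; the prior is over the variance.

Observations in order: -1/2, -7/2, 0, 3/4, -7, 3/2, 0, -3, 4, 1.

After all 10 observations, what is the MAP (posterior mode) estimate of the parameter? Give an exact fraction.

obs 1: x=-1/2 → posterior Inverse-Gamma(21/10, 309/40)
obs 2: x=-7/2 → posterior Inverse-Gamma(13/5, 157/20)
obs 3: x=0 → posterior Inverse-Gamma(31/10, 317/20)
obs 4: x=3/4 → posterior Inverse-Gamma(18/5, 4341/160)
obs 5: x=-7 → posterior Inverse-Gamma(41/10, 5061/160)
obs 6: x=3/2 → posterior Inverse-Gamma(23/5, 7481/160)
obs 7: x=0 → posterior Inverse-Gamma(51/10, 8761/160)
obs 8: x=-3 → posterior Inverse-Gamma(28/5, 8841/160)
obs 9: x=4 → posterior Inverse-Gamma(61/10, 13961/160)
obs 10: x=1 → posterior Inverse-Gamma(33/5, 15961/160)

15961/1216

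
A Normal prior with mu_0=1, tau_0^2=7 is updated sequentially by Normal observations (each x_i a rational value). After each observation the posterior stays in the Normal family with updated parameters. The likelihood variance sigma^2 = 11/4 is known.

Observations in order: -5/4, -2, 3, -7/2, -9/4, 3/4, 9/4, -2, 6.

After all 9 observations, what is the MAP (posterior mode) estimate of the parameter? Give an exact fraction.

39/263

obs 1: x=-5/4 → posterior Normal(-8/13, 77/39)
obs 2: x=-2 → posterior Normal(-80/67, 77/67)
obs 3: x=3 → posterior Normal(4/95, 77/95)
obs 4: x=-7/2 → posterior Normal(-94/123, 77/123)
obs 5: x=-9/4 → posterior Normal(-157/151, 77/151)
obs 6: x=3/4 → posterior Normal(-136/179, 77/179)
obs 7: x=9/4 → posterior Normal(-73/207, 77/207)
obs 8: x=-2 → posterior Normal(-129/235, 77/235)
obs 9: x=6 → posterior Normal(39/263, 77/263)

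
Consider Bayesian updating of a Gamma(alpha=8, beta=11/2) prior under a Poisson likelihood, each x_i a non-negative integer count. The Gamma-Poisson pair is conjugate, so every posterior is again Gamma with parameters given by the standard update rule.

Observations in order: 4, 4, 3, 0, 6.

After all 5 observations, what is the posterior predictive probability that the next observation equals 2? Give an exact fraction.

1477153815699541546762939196076651300/5843211045545439551605946764725979847

obs 1: x=4 → posterior Gamma(12, 13/2)
obs 2: x=4 → posterior Gamma(16, 15/2)
obs 3: x=3 → posterior Gamma(19, 17/2)
obs 4: x=0 → posterior Gamma(19, 19/2)
obs 5: x=6 → posterior Gamma(25, 21/2)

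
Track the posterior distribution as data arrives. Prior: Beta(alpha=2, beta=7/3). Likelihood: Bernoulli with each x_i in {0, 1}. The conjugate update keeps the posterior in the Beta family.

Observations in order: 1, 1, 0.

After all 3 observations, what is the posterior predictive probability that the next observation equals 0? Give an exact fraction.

obs 1: x=1 → posterior Beta(3, 7/3)
obs 2: x=1 → posterior Beta(4, 7/3)
obs 3: x=0 → posterior Beta(4, 10/3)

5/11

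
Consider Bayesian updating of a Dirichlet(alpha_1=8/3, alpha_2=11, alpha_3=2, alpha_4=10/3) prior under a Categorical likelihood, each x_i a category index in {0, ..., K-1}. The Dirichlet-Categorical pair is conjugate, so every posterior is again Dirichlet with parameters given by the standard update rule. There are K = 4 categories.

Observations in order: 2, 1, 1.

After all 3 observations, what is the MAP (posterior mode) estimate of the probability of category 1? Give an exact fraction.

obs 1: x=2 → posterior Dirichlet(8/3, 11, 3, 10/3)
obs 2: x=1 → posterior Dirichlet(8/3, 12, 3, 10/3)
obs 3: x=1 → posterior Dirichlet(8/3, 13, 3, 10/3)

2/3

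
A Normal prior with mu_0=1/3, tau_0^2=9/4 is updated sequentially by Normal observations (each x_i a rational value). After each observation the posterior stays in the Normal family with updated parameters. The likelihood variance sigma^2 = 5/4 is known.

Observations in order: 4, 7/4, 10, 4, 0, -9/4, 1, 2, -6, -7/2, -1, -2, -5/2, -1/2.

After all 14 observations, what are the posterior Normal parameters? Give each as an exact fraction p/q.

obs 1: x=4 → posterior Normal(113/42, 45/56)
obs 2: x=7/4 → posterior Normal(641/276, 45/92)
obs 3: x=10 → posterior Normal(1721/384, 45/128)
obs 4: x=4 → posterior Normal(2153/492, 45/164)
obs 5: x=0 → posterior Normal(2153/600, 9/40)
obs 6: x=-9/4 → posterior Normal(955/354, 45/236)
obs 7: x=1 → posterior Normal(1009/408, 45/272)
obs 8: x=2 → posterior Normal(1117/462, 45/308)
obs 9: x=-6 → posterior Normal(793/516, 45/344)
obs 10: x=-7/2 → posterior Normal(302/285, 9/76)
obs 11: x=-1 → posterior Normal(275/312, 45/416)
obs 12: x=-2 → posterior Normal(221/339, 45/452)
obs 13: x=-5/2 → posterior Normal(307/732, 45/488)
obs 14: x=-1/2 → posterior Normal(140/393, 45/524)

mu_0=140/393, tau_0^2=45/524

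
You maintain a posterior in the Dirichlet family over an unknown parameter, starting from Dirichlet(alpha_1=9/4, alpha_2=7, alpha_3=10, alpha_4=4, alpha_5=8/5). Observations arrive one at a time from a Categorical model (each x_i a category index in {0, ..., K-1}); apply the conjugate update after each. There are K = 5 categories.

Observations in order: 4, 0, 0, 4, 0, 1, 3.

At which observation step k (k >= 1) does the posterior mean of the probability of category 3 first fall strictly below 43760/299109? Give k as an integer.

obs 1: x=4 → posterior Dirichlet(9/4, 7, 10, 4, 13/5)
obs 2: x=0 → posterior Dirichlet(13/4, 7, 10, 4, 13/5)
obs 3: x=0 → posterior Dirichlet(17/4, 7, 10, 4, 13/5)
obs 4: x=4 → posterior Dirichlet(17/4, 7, 10, 4, 18/5)
obs 5: x=0 → posterior Dirichlet(21/4, 7, 10, 4, 18/5)
obs 6: x=1 → posterior Dirichlet(21/4, 8, 10, 4, 18/5)
obs 7: x=3 → posterior Dirichlet(21/4, 8, 10, 5, 18/5)

k = 3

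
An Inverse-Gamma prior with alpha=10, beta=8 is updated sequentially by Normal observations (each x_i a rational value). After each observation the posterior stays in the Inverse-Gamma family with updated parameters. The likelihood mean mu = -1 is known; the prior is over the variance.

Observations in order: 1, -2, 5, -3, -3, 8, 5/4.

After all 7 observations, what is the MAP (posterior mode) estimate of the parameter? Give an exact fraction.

obs 1: x=1 → posterior Inverse-Gamma(21/2, 10)
obs 2: x=-2 → posterior Inverse-Gamma(11, 21/2)
obs 3: x=5 → posterior Inverse-Gamma(23/2, 57/2)
obs 4: x=-3 → posterior Inverse-Gamma(12, 61/2)
obs 5: x=-3 → posterior Inverse-Gamma(25/2, 65/2)
obs 6: x=8 → posterior Inverse-Gamma(13, 73)
obs 7: x=5/4 → posterior Inverse-Gamma(27/2, 2417/32)

2417/464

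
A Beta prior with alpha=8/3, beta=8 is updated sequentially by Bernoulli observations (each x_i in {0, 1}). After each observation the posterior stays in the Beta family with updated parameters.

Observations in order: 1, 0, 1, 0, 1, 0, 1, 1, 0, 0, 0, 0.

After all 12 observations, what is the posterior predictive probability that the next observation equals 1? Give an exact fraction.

23/68

obs 1: x=1 → posterior Beta(11/3, 8)
obs 2: x=0 → posterior Beta(11/3, 9)
obs 3: x=1 → posterior Beta(14/3, 9)
obs 4: x=0 → posterior Beta(14/3, 10)
obs 5: x=1 → posterior Beta(17/3, 10)
obs 6: x=0 → posterior Beta(17/3, 11)
obs 7: x=1 → posterior Beta(20/3, 11)
obs 8: x=1 → posterior Beta(23/3, 11)
obs 9: x=0 → posterior Beta(23/3, 12)
obs 10: x=0 → posterior Beta(23/3, 13)
obs 11: x=0 → posterior Beta(23/3, 14)
obs 12: x=0 → posterior Beta(23/3, 15)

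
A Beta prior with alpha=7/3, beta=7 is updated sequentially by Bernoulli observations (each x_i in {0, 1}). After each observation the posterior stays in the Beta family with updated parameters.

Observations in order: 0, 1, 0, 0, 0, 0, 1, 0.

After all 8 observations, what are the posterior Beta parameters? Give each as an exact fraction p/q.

obs 1: x=0 → posterior Beta(7/3, 8)
obs 2: x=1 → posterior Beta(10/3, 8)
obs 3: x=0 → posterior Beta(10/3, 9)
obs 4: x=0 → posterior Beta(10/3, 10)
obs 5: x=0 → posterior Beta(10/3, 11)
obs 6: x=0 → posterior Beta(10/3, 12)
obs 7: x=1 → posterior Beta(13/3, 12)
obs 8: x=0 → posterior Beta(13/3, 13)

alpha=13/3, beta=13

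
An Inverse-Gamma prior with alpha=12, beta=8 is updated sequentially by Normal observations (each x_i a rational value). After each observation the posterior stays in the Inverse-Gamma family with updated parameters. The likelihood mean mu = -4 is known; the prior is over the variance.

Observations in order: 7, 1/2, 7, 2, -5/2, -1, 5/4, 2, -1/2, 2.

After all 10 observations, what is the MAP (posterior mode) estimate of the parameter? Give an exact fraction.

6997/576

obs 1: x=7 → posterior Inverse-Gamma(25/2, 137/2)
obs 2: x=1/2 → posterior Inverse-Gamma(13, 629/8)
obs 3: x=7 → posterior Inverse-Gamma(27/2, 1113/8)
obs 4: x=2 → posterior Inverse-Gamma(14, 1257/8)
obs 5: x=-5/2 → posterior Inverse-Gamma(29/2, 633/4)
obs 6: x=-1 → posterior Inverse-Gamma(15, 651/4)
obs 7: x=5/4 → posterior Inverse-Gamma(31/2, 5649/32)
obs 8: x=2 → posterior Inverse-Gamma(16, 6225/32)
obs 9: x=-1/2 → posterior Inverse-Gamma(33/2, 6421/32)
obs 10: x=2 → posterior Inverse-Gamma(17, 6997/32)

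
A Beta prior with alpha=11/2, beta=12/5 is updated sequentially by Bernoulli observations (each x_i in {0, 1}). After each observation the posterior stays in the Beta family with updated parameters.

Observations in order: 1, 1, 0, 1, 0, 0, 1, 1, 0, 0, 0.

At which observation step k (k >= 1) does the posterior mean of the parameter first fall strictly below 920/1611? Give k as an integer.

k = 11

obs 1: x=1 → posterior Beta(13/2, 12/5)
obs 2: x=1 → posterior Beta(15/2, 12/5)
obs 3: x=0 → posterior Beta(15/2, 17/5)
obs 4: x=1 → posterior Beta(17/2, 17/5)
obs 5: x=0 → posterior Beta(17/2, 22/5)
obs 6: x=0 → posterior Beta(17/2, 27/5)
obs 7: x=1 → posterior Beta(19/2, 27/5)
obs 8: x=1 → posterior Beta(21/2, 27/5)
obs 9: x=0 → posterior Beta(21/2, 32/5)
obs 10: x=0 → posterior Beta(21/2, 37/5)
obs 11: x=0 → posterior Beta(21/2, 42/5)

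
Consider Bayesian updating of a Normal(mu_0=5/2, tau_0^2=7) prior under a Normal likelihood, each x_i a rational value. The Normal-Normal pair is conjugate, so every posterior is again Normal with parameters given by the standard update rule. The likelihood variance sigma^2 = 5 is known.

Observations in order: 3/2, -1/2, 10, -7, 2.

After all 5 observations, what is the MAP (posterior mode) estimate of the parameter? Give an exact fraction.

109/80

obs 1: x=3/2 → posterior Normal(23/12, 35/12)
obs 2: x=-1/2 → posterior Normal(39/38, 35/19)
obs 3: x=10 → posterior Normal(179/52, 35/26)
obs 4: x=-7 → posterior Normal(27/22, 35/33)
obs 5: x=2 → posterior Normal(109/80, 7/8)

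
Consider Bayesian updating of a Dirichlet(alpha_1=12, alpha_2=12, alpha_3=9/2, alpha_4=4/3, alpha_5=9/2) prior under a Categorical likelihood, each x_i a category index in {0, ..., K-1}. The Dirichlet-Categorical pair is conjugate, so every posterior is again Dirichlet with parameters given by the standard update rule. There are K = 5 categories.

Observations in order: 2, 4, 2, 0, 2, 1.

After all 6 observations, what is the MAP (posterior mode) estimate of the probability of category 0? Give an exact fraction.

18/53

obs 1: x=2 → posterior Dirichlet(12, 12, 11/2, 4/3, 9/2)
obs 2: x=4 → posterior Dirichlet(12, 12, 11/2, 4/3, 11/2)
obs 3: x=2 → posterior Dirichlet(12, 12, 13/2, 4/3, 11/2)
obs 4: x=0 → posterior Dirichlet(13, 12, 13/2, 4/3, 11/2)
obs 5: x=2 → posterior Dirichlet(13, 12, 15/2, 4/3, 11/2)
obs 6: x=1 → posterior Dirichlet(13, 13, 15/2, 4/3, 11/2)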